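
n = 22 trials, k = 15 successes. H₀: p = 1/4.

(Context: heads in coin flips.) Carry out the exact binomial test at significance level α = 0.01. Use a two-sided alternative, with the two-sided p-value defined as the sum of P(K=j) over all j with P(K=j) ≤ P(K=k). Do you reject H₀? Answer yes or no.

reject H₀: yes

Exact binomial: n=22, k=15, p₀=1/4=0.2500
P(X=j) = C(n,j)·p₀^j·(1−p₀)^(n−j); p = Σ P(X=j) over j with P(X=j) ≤ P(X=15)
p-value (two-sided) = 0.00002
At α=0.01: p < α → reject H₀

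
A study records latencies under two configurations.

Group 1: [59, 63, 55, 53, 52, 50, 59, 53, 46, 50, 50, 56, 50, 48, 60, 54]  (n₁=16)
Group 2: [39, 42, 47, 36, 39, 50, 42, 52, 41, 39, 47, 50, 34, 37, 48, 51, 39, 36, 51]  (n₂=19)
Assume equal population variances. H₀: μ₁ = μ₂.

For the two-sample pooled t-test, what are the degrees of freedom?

degrees of freedom = 33

df = n₁ + n₂ − 2 = 16 + 19 − 2 = 33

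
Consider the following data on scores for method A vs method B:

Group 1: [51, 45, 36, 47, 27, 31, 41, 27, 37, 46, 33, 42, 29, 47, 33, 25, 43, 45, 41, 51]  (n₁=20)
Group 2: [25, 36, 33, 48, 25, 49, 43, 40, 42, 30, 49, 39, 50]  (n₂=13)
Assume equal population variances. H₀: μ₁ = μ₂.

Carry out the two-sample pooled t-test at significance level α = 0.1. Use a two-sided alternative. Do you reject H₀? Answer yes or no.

reject H₀: no

x̄₁=38.850, s₁=8.280, n₁=20
x̄₂=39.154, s₂=8.877, n₂=13
s_p² = [19·8.280² + 12·8.877²]/31 = 72.5239
SE = √(s_p²·(1/20+1/13)) = 3.0340
t = (38.850−39.154)/3.0340 = -0.1001
df = 31
p-value (two-sided) = 0.92087
At α=0.1: p ≥ α → fail to reject H₀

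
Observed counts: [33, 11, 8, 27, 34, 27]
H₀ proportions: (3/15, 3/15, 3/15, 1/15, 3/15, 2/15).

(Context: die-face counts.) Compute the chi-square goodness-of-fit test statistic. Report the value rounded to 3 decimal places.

test statistic = 63.946

n = 140; E_i = n·p_i = [28.00, 28.00, 28.00, 9.33, 28.00, 18.67]
χ² = (33−28.00)²/28.00 + (11−28.00)²/28.00 + (8−28.00)²/28.00 + (27−9.33)²/9.33 + (34−28.00)²/28.00 + (27−18.67)²/18.67 = 63.9464
df = 5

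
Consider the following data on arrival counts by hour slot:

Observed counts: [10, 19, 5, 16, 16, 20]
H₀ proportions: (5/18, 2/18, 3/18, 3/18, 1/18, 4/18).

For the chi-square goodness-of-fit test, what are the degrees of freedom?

degrees of freedom = 5

df = k − 1 = 6 − 1 = 5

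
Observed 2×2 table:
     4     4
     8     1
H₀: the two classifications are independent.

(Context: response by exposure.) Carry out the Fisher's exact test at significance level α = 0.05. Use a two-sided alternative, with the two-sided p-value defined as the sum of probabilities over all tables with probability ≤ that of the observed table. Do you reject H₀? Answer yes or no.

Margins: r₁=8, r₂=9, c₁=12, c₂=5, n=17
p_obs = C(8,4)·C(9,8)/C(17,12); sum pmf over tables with pmf ≤ p_obs
p-value (two-sided) = 0.13122
At α=0.05: p ≥ α → fail to reject H₀

reject H₀: no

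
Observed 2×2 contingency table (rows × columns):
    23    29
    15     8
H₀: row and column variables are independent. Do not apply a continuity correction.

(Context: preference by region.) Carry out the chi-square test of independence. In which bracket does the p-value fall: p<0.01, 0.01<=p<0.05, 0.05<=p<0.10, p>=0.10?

p-value bracket: 0.05<=p<0.10

Row totals [52, 23], col totals [38, 37], n=75
χ² = (23−26.35)²/26.35 + (29−25.65)²/25.65 + (15−11.65)²/11.65 + (8−11.35)²/11.35 = 2.8099
df = 1
p-value (upper-tail) = 0.09368
→ bracket: 0.05<=p<0.10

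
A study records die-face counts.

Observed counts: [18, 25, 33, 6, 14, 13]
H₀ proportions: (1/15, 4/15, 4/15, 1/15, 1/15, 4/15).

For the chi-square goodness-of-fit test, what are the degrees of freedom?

df = k − 1 = 6 − 1 = 5

degrees of freedom = 5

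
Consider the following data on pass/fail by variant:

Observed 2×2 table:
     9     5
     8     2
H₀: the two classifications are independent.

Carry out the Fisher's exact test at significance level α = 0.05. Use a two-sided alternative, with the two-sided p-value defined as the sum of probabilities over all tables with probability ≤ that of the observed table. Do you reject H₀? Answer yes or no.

Margins: r₁=14, r₂=10, c₁=17, c₂=7, n=24
p_obs = C(14,9)·C(10,8)/C(24,17); sum pmf over tables with pmf ≤ p_obs
p-value (two-sided) = 0.65294
At α=0.05: p ≥ α → fail to reject H₀

reject H₀: no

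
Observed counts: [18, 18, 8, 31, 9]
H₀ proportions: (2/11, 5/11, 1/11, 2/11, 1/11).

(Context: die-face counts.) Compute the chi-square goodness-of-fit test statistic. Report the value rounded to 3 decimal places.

test statistic = 27.611

n = 84; E_i = n·p_i = [15.27, 38.18, 7.64, 15.27, 7.64]
χ² = (18−15.27)²/15.27 + (18−38.18)²/38.18 + (8−7.64)²/7.64 + (31−15.27)²/15.27 + (9−7.64)²/7.64 = 27.6107
df = 4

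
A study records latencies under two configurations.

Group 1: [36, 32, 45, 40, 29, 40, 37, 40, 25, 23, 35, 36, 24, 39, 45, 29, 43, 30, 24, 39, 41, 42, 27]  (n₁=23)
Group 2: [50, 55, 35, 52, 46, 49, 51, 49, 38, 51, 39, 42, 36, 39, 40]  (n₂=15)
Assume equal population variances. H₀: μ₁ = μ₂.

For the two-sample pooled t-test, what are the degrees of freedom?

degrees of freedom = 36

df = n₁ + n₂ − 2 = 23 + 15 − 2 = 36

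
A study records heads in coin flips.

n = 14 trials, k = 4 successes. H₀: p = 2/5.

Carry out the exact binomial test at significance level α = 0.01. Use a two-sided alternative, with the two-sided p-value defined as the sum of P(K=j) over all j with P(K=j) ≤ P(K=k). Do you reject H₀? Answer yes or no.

Exact binomial: n=14, k=4, p₀=2/5=0.4000
P(X=j) = C(n,j)·p₀^j·(1−p₀)^(n−j); p = Σ P(X=j) over j with P(X=j) ≤ P(X=4)
p-value (two-sided) = 0.42940
At α=0.01: p ≥ α → fail to reject H₀

reject H₀: no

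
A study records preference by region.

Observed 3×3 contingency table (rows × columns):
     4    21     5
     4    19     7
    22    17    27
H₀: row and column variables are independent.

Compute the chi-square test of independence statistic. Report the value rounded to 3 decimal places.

test statistic = 21.709

Row totals [30, 30, 66], col totals [30, 57, 39], n=126
χ² = (4−7.14)²/7.14 + (21−13.57)²/13.57 + (5−9.29)²/9.29 + (4−7.14)²/7.14 + (19−13.57)²/13.57 + (7−9.29)²/9.29 + (22−15.71)²/15.71 + (17−29.86)²/29.86 + (27−20.43)²/20.43 = 21.7087
df = 4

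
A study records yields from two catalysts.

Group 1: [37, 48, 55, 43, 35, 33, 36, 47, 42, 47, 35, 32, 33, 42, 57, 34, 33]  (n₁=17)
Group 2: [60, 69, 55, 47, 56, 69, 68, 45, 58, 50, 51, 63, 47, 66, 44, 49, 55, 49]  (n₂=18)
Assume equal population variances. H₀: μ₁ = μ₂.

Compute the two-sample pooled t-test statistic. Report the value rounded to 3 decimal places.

x̄₁=40.529, s₁=7.946, n₁=17
x̄₂=55.611, s₂=8.528, n₂=18
s_p² = [16·7.946² + 17·8.528²]/33 = 68.0762
SE = √(s_p²·(1/17+1/18)) = 2.7904
t = (40.529−55.611)/2.7904 = -5.4048
df = 33

test statistic = -5.405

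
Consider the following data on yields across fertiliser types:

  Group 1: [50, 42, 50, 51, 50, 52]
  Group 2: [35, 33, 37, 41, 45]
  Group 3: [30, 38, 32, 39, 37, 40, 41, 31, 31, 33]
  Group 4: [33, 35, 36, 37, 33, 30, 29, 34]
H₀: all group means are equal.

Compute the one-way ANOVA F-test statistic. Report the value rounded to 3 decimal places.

Group means [49.17, 38.20, 35.20, 33.38], grand mean 38.103
SSB = Σnᵢ(x̄ᵢ−x̄)² = 997.581; SSW = ΣΣ(x−x̄ᵢ)² = 371.108
MSB = 997.581/3 = 332.5271; MSW = 371.108/25 = 14.8443
F = MSB/MSW = 22.4009
df = (3, 25)

test statistic = 22.401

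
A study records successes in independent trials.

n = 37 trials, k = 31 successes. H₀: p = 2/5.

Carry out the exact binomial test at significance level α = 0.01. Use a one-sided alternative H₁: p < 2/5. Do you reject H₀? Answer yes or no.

Exact binomial: n=37, k=31, p₀=2/5=0.4000
P(X≤31) from Σ C(n,i)·p₀^i·(1−p₀)^(n−i)
p-value (one-sided, H₁ less) = 1.00000
At α=0.01: p ≥ α → fail to reject H₀

reject H₀: no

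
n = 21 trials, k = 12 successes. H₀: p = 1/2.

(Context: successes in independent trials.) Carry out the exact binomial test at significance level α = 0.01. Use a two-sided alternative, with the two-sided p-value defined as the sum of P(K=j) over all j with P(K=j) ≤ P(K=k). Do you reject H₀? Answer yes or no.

reject H₀: no

Exact binomial: n=21, k=12, p₀=1/2=0.5000
P(X=j) = C(n,j)·p₀^j·(1−p₀)^(n−j); p = Σ P(X=j) over j with P(X=j) ≤ P(X=12)
p-value (two-sided) = 0.66362
At α=0.01: p ≥ α → fail to reject H₀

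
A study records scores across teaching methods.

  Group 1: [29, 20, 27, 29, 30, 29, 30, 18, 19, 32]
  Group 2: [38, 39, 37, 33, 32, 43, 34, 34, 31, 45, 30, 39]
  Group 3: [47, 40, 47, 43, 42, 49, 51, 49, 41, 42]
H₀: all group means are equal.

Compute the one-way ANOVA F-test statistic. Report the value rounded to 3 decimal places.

Group means [26.30, 36.25, 45.10], grand mean 35.906
SSB = Σnᵢ(x̄ᵢ−x̄)² = 1769.469; SSW = ΣΣ(x−x̄ᵢ)² = 629.250
MSB = 1769.469/2 = 884.7344; MSW = 629.250/29 = 21.6983
F = MSB/MSW = 40.7744
df = (2, 29)

test statistic = 40.774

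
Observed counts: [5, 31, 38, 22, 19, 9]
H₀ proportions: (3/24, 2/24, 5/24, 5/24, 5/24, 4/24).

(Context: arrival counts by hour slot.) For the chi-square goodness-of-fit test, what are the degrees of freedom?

df = k − 1 = 6 − 1 = 5

degrees of freedom = 5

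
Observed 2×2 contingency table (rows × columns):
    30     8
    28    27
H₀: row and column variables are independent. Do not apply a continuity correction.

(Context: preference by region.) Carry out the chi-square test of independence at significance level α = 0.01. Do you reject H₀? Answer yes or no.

reject H₀: yes

Row totals [38, 55], col totals [58, 35], n=93
χ² = (30−23.70)²/23.70 + (8−14.30)²/14.30 + (28−34.30)²/34.30 + (27−20.70)²/20.70 = 7.5272
df = 1
p-value (upper-tail) = 0.00608
At α=0.01: p < α → reject H₀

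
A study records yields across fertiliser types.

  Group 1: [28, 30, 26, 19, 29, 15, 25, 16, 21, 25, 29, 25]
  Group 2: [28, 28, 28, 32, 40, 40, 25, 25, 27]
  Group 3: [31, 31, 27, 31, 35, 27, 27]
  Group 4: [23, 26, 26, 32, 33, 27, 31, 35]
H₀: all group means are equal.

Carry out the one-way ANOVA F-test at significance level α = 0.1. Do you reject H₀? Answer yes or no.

Group means [24.00, 30.33, 29.86, 29.12], grand mean 27.861
SSB = Σnᵢ(x̄ᵢ−x̄)² = 274.573; SSW = ΣΣ(x−x̄ᵢ)² = 739.732
MSB = 274.573/3 = 91.5245; MSW = 739.732/32 = 23.1166
F = MSB/MSW = 3.9592
df = (3, 32)
p-value (upper-tail) = 0.01653
At α=0.1: p < α → reject H₀

reject H₀: yes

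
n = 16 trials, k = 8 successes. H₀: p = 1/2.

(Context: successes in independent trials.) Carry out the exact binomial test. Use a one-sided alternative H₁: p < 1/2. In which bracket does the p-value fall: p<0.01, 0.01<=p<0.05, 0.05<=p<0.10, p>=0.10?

p-value bracket: p>=0.10

Exact binomial: n=16, k=8, p₀=1/2=0.5000
P(X≤8) from Σ C(n,i)·p₀^i·(1−p₀)^(n−i)
p-value (one-sided, H₁ less) = 0.59819
→ bracket: p>=0.10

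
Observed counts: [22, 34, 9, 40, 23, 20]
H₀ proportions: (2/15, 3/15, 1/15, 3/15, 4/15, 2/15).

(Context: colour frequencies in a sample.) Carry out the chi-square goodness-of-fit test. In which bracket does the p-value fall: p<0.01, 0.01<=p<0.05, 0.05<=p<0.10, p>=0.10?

n = 148; E_i = n·p_i = [19.73, 29.60, 9.87, 29.60, 39.47, 19.73]
χ² = (22−19.73)²/19.73 + (34−29.60)²/29.60 + (9−9.87)²/9.87 + (40−29.60)²/29.60 + (23−39.47)²/39.47 + (20−19.73)²/19.73 = 11.5186
df = 5
p-value (upper-tail) = 0.04201
→ bracket: 0.01<=p<0.05

p-value bracket: 0.01<=p<0.05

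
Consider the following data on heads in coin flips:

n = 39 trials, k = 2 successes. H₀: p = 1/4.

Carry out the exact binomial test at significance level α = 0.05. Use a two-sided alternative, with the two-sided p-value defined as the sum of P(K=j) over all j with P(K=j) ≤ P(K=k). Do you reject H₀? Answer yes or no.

Exact binomial: n=39, k=2, p₀=1/4=0.2500
P(X=j) = C(n,j)·p₀^j·(1−p₀)^(n−j); p = Σ P(X=j) over j with P(X=j) ≤ P(X=2)
p-value (two-sided) = 0.00246
At α=0.05: p < α → reject H₀

reject H₀: yes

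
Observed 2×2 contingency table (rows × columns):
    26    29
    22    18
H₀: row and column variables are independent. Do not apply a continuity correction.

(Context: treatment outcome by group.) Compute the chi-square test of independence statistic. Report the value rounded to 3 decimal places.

test statistic = 0.553

Row totals [55, 40], col totals [48, 47], n=95
χ² = (26−27.79)²/27.79 + (29−27.21)²/27.21 + (22−20.21)²/20.21 + (18−19.79)²/19.79 = 0.5532
df = 1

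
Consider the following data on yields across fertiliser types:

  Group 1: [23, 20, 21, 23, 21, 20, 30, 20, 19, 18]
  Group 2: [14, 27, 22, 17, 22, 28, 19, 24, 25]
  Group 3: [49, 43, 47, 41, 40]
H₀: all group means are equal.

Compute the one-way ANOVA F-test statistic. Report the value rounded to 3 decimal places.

test statistic = 61.623

Group means [21.50, 22.00, 44.00], grand mean 26.375
SSB = Σnᵢ(x̄ᵢ−x̄)² = 1963.125; SSW = ΣΣ(x−x̄ᵢ)² = 334.500
MSB = 1963.125/2 = 981.5625; MSW = 334.500/21 = 15.9286
F = MSB/MSW = 61.6228
df = (2, 21)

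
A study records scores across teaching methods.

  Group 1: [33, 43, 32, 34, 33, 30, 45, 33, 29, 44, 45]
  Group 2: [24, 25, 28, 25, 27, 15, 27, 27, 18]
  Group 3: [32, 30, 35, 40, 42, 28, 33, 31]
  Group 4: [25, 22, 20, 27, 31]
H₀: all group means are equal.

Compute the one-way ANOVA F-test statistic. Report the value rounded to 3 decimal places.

test statistic = 12.106

Group means [36.45, 24.00, 33.88, 25.00], grand mean 30.697
SSB = Σnᵢ(x̄ᵢ−x̄)² = 1011.367; SSW = ΣΣ(x−x̄ᵢ)² = 807.602
MSB = 1011.367/3 = 337.1225; MSW = 807.602/29 = 27.8484
F = MSB/MSW = 12.1057
df = (3, 29)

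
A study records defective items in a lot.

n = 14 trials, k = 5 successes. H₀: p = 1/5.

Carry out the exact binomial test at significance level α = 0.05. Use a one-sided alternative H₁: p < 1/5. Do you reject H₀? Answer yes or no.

Exact binomial: n=14, k=5, p₀=1/5=0.2000
P(X≤5) from Σ C(n,i)·p₀^i·(1−p₀)^(n−i)
p-value (one-sided, H₁ less) = 0.95615
At α=0.05: p ≥ α → fail to reject H₀

reject H₀: no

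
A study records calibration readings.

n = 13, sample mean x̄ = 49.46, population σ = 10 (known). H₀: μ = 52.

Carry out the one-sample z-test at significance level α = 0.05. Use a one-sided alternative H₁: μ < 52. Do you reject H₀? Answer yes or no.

reject H₀: no

SE = σ/√n = 10/√13 = 2.7735
z = (x̄−μ₀)/SE = (49.46−52)/2.7735 = -0.9158
p-value (one-sided, H₁ less) = 0.17988
At α=0.05: p ≥ α → fail to reject H₀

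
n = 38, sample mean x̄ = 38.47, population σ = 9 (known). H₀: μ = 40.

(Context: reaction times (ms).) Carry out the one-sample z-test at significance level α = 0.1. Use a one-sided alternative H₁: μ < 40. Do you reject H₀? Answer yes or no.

SE = σ/√n = 9/√38 = 1.4600
z = (x̄−μ₀)/SE = (38.47−40)/1.4600 = -1.0480
p-value (one-sided, H₁ less) = 0.14733
At α=0.1: p ≥ α → fail to reject H₀

reject H₀: no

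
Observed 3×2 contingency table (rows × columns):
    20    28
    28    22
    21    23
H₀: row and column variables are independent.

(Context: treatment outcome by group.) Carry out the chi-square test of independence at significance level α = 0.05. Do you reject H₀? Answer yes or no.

Row totals [48, 50, 44], col totals [69, 73], n=142
χ² = (20−23.32)²/23.32 + (28−24.68)²/24.68 + (28−24.30)²/24.30 + (22−25.70)²/25.70 + (21−21.38)²/21.38 + (23−22.62)²/22.62 = 2.0332
df = 2
p-value (upper-tail) = 0.36183
At α=0.05: p ≥ α → fail to reject H₀

reject H₀: no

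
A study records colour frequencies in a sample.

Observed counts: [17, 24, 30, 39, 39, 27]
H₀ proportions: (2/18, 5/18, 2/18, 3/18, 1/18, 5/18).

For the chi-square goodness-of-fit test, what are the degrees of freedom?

df = k − 1 = 6 − 1 = 5

degrees of freedom = 5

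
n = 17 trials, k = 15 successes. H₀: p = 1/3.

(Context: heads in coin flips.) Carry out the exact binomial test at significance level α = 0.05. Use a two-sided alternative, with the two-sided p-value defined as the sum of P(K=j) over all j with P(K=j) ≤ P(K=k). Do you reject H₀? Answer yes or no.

reject H₀: yes

Exact binomial: n=17, k=15, p₀=1/3=0.3333
P(X=j) = C(n,j)·p₀^j·(1−p₀)^(n−j); p = Σ P(X=j) over j with P(X=j) ≤ P(X=15)
p-value (two-sided) = 0.00000
At α=0.05: p < α → reject H₀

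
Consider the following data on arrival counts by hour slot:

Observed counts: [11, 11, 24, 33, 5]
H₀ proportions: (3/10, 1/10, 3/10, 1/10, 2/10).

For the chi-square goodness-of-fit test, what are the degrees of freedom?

degrees of freedom = 4

df = k − 1 = 5 − 1 = 4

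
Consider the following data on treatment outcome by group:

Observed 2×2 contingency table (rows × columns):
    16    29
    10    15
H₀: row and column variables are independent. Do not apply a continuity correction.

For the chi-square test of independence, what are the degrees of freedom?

degrees of freedom = 1

df = (r−1)(c−1) = (2−1)·(2−1) = 1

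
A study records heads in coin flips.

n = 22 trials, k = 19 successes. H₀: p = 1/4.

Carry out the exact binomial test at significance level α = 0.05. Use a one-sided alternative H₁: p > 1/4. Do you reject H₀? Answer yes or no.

Exact binomial: n=22, k=19, p₀=1/4=0.2500
P(X≥19) from Σ C(n,i)·p₀^i·(1−p₀)^(n−i)
p-value (one-sided, H₁ greater) = 0.00000
At α=0.05: p < α → reject H₀

reject H₀: yes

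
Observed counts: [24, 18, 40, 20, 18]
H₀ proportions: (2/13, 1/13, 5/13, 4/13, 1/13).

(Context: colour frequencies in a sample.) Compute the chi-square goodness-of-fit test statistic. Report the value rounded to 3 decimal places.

test statistic = 26.900

n = 120; E_i = n·p_i = [18.46, 9.23, 46.15, 36.92, 9.23]
χ² = (24−18.46)²/18.46 + (18−9.23)²/9.23 + (40−46.15)²/46.15 + (20−36.92)²/36.92 + (18−9.23)²/9.23 = 26.9000
df = 4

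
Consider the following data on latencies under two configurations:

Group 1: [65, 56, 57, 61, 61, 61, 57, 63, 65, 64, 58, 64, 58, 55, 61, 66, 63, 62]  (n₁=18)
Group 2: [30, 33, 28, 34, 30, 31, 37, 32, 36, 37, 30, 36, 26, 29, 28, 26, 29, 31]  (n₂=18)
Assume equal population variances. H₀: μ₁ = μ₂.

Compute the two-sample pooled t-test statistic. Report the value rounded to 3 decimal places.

test statistic = 25.675

x̄₁=60.944, s₁=3.386, n₁=18
x̄₂=31.278, s₂=3.545, n₂=18
s_p² = [17·3.386² + 17·3.545²]/34 = 12.0163
SE = √(s_p²·(1/18+1/18)) = 1.1555
t = (60.944−31.278)/1.1555 = 25.6746
df = 34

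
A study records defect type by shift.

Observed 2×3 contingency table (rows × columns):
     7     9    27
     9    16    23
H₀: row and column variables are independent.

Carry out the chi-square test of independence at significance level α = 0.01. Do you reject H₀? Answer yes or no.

reject H₀: no

Row totals [43, 48], col totals [16, 25, 50], n=91
χ² = (7−7.56)²/7.56 + (9−11.81)²/11.81 + (27−23.63)²/23.63 + (9−8.44)²/8.44 + (16−13.19)²/13.19 + (23−26.37)²/26.37 = 2.2621
df = 2
p-value (upper-tail) = 0.32269
At α=0.01: p ≥ α → fail to reject H₀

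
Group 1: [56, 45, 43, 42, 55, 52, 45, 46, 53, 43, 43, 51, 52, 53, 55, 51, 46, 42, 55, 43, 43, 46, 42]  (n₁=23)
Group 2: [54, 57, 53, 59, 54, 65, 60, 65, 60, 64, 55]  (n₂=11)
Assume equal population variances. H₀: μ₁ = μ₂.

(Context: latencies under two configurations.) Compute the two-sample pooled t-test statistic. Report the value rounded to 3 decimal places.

x̄₁=47.913, s₁=5.107, n₁=23
x̄₂=58.727, s₂=4.519, n₂=11
s_p² = [22·5.107² + 10·4.519²]/32 = 24.3127
SE = √(s_p²·(1/23+1/11)) = 1.8076
t = (47.913−58.727)/1.8076 = -5.9827
df = 32

test statistic = -5.983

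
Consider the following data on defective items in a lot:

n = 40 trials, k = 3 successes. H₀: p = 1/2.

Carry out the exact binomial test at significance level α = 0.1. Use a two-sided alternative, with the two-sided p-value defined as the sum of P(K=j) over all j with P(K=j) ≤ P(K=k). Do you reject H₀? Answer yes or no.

reject H₀: yes

Exact binomial: n=40, k=3, p₀=1/2=0.5000
P(X=j) = C(n,j)·p₀^j·(1−p₀)^(n−j); p = Σ P(X=j) over j with P(X=j) ≤ P(X=3)
p-value (two-sided) = 0.00000
At α=0.1: p < α → reject H₀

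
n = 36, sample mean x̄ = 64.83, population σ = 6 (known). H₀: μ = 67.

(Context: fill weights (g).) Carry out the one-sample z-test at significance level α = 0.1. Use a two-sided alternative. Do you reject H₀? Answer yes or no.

SE = σ/√n = 6/√36 = 1.0000
z = (x̄−μ₀)/SE = (64.83−67)/1.0000 = -2.1700
p-value (two-sided) = 0.03001
At α=0.1: p < α → reject H₀

reject H₀: yes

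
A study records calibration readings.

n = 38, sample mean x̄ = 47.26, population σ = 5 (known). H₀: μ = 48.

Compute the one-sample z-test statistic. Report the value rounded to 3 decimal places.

SE = σ/√n = 5/√38 = 0.8111
z = (x̄−μ₀)/SE = (47.26−48)/0.8111 = -0.9123

test statistic = -0.912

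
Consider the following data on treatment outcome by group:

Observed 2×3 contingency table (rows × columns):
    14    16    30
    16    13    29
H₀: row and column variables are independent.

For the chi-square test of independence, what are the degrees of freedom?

df = (r−1)(c−1) = (2−1)·(3−1) = 2

degrees of freedom = 2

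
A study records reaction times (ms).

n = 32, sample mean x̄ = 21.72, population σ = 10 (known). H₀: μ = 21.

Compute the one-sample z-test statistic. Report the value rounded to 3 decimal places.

test statistic = 0.407

SE = σ/√n = 10/√32 = 1.7678
z = (x̄−μ₀)/SE = (21.72−21)/1.7678 = 0.4073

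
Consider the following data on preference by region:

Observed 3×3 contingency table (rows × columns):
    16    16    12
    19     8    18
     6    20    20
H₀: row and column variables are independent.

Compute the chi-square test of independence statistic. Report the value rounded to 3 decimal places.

Row totals [44, 45, 46], col totals [41, 44, 50], n=135
χ² = (16−13.36)²/13.36 + (16−14.34)²/14.34 + (12−16.30)²/16.30 + (19−13.67)²/13.67 + (8−14.67)²/14.67 + (18−16.67)²/16.67 + (6−13.97)²/13.97 + (20−14.99)²/14.99 + (20−17.04)²/17.04 = 13.7983
df = 4

test statistic = 13.798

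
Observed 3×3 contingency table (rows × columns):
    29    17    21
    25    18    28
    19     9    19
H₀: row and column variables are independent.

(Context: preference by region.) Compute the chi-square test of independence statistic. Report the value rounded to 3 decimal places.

Row totals [67, 71, 47], col totals [73, 44, 68], n=185
χ² = (29−26.44)²/26.44 + (17−15.94)²/15.94 + (21−24.63)²/24.63 + (25−28.02)²/28.02 + (18−16.89)²/16.89 + (28−26.10)²/26.10 + (19−18.55)²/18.55 + (9−11.18)²/11.18 + (19−17.28)²/17.28 = 1.9983
df = 4

test statistic = 1.998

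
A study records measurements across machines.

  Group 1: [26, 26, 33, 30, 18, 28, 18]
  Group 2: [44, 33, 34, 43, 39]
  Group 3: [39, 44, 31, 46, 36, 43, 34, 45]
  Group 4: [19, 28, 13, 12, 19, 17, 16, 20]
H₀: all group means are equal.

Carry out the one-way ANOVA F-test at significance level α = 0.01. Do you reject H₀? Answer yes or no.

Group means [25.57, 38.60, 39.75, 18.00], grand mean 29.786
SSB = Σnᵢ(x̄ᵢ−x̄)² = 2418.300; SSW = ΣΣ(x−x̄ᵢ)² = 688.414
MSB = 2418.300/3 = 806.1000; MSW = 688.414/24 = 28.6839
F = MSB/MSW = 28.1028
df = (3, 24)
p-value (upper-tail) = 0.00000
At α=0.01: p < α → reject H₀

reject H₀: yes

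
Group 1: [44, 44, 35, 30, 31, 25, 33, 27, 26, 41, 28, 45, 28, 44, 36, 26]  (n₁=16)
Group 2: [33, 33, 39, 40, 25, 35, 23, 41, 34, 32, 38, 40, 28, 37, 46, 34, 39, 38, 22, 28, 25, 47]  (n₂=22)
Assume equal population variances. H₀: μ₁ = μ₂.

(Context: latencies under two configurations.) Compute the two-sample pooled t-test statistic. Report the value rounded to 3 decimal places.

x̄₁=33.938, s₁=7.443, n₁=16
x̄₂=34.409, s₂=6.994, n₂=22
s_p² = [15·7.443² + 21·6.994²]/36 = 51.6182
SE = √(s_p²·(1/16+1/22)) = 2.3606
t = (33.938−34.409)/2.3606 = -0.1998
df = 36

test statistic = -0.200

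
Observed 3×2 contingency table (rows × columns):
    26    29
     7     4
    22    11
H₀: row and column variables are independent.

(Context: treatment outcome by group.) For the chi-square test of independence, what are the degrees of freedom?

df = (r−1)(c−1) = (3−1)·(2−1) = 2

degrees of freedom = 2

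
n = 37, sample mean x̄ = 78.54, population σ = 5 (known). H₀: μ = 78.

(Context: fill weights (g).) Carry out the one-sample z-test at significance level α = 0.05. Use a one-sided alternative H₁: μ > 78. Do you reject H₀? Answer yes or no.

SE = σ/√n = 5/√37 = 0.8220
z = (x̄−μ₀)/SE = (78.54−78)/0.8220 = 0.6569
p-value (one-sided, H₁ greater) = 0.25561
At α=0.05: p ≥ α → fail to reject H₀

reject H₀: no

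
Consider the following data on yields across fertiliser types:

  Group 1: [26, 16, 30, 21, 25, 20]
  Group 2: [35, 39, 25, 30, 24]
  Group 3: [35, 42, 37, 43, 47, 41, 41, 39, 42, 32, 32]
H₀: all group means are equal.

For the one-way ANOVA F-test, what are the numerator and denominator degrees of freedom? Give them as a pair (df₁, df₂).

degrees of freedom = [2, 19]

k = 3 groups, N = 22 total
df = (k−1, N−k) = (3−1, 22−3) = (2, 19)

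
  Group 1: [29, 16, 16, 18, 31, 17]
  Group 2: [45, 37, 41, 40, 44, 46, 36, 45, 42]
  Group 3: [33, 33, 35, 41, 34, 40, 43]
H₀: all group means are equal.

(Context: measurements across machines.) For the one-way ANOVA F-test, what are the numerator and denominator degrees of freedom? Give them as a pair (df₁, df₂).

degrees of freedom = [2, 19]

k = 3 groups, N = 22 total
df = (k−1, N−k) = (3−1, 22−3) = (2, 19)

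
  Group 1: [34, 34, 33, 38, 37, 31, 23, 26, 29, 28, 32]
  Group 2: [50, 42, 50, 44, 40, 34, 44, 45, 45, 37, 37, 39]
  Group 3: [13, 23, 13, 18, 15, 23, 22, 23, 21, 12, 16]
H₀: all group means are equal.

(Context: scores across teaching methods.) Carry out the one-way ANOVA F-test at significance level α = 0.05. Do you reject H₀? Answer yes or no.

Group means [31.36, 42.25, 18.09], grand mean 30.912
SSB = Σnᵢ(x̄ᵢ−x̄)² = 3353.031; SSW = ΣΣ(x−x̄ᵢ)² = 687.705
MSB = 3353.031/2 = 1676.5154; MSW = 687.705/31 = 22.1840
F = MSB/MSW = 75.5731
df = (2, 31)
p-value (upper-tail) = 0.00000
At α=0.05: p < α → reject H₀

reject H₀: yes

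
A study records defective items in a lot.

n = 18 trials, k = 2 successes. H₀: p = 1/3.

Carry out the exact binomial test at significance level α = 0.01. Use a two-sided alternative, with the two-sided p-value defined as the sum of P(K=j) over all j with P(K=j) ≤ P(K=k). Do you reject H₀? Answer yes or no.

reject H₀: no

Exact binomial: n=18, k=2, p₀=1/3=0.3333
P(X=j) = C(n,j)·p₀^j·(1−p₀)^(n−j); p = Σ P(X=j) over j with P(X=j) ≤ P(X=2)
p-value (two-sided) = 0.04708
At α=0.01: p ≥ α → fail to reject H₀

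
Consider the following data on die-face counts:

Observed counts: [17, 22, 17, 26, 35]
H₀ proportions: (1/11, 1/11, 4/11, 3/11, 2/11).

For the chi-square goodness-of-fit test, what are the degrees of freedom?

degrees of freedom = 4

df = k − 1 = 5 − 1 = 4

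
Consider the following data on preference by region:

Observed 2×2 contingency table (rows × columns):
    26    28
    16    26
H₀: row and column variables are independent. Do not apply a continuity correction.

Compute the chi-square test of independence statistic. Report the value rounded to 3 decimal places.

test statistic = 0.970

Row totals [54, 42], col totals [42, 54], n=96
χ² = (26−23.62)²/23.62 + (28−30.38)²/30.38 + (16−18.38)²/18.38 + (26−23.62)²/23.62 = 0.9702
df = 1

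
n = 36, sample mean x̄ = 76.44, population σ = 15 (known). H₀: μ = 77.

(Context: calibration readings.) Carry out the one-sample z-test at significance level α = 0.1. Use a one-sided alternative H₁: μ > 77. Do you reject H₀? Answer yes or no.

reject H₀: no

SE = σ/√n = 15/√36 = 2.5000
z = (x̄−μ₀)/SE = (76.44−77)/2.5000 = -0.2240
p-value (one-sided, H₁ greater) = 0.58862
At α=0.1: p ≥ α → fail to reject H₀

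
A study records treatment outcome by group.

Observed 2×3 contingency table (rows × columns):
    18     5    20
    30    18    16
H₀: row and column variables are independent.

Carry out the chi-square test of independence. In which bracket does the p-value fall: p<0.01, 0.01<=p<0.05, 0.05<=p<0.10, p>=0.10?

p-value bracket: 0.01<=p<0.05

Row totals [43, 64], col totals [48, 23, 36], n=107
χ² = (18−19.29)²/19.29 + (5−9.24)²/9.24 + (20−14.47)²/14.47 + (30−28.71)²/28.71 + (18−13.76)²/13.76 + (16−21.53)²/21.53 = 6.9380
df = 2
p-value (upper-tail) = 0.03115
→ bracket: 0.01<=p<0.05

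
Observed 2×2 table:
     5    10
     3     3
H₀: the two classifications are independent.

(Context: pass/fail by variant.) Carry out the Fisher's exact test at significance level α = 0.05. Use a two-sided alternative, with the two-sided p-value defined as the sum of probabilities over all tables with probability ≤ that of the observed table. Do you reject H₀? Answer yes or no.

reject H₀: no

Margins: r₁=15, r₂=6, c₁=8, c₂=13, n=21
p_obs = C(15,5)·C(6,3)/C(21,8); sum pmf over tables with pmf ≤ p_obs
p-value (two-sided) = 0.63106
At α=0.05: p ≥ α → fail to reject H₀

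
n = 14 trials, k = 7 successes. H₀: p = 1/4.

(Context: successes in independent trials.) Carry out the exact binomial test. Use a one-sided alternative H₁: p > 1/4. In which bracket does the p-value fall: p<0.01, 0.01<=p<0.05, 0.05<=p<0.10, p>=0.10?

Exact binomial: n=14, k=7, p₀=1/4=0.2500
P(X≥7) from Σ C(n,i)·p₀^i·(1−p₀)^(n−i)
p-value (one-sided, H₁ greater) = 0.03827
→ bracket: 0.01<=p<0.05

p-value bracket: 0.01<=p<0.05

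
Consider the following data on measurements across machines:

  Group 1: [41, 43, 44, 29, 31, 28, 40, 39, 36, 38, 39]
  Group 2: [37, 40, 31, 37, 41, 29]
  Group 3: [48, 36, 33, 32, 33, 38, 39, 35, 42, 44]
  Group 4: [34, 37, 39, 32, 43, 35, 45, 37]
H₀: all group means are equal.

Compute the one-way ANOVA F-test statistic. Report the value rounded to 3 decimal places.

Group means [37.09, 35.83, 38.00, 37.75], grand mean 37.286
SSB = Σnᵢ(x̄ᵢ−x̄)² = 19.900; SSW = ΣΣ(x−x̄ᵢ)² = 807.242
MSB = 19.900/3 = 6.6335; MSW = 807.242/31 = 26.0401
F = MSB/MSW = 0.2547
df = (3, 31)

test statistic = 0.255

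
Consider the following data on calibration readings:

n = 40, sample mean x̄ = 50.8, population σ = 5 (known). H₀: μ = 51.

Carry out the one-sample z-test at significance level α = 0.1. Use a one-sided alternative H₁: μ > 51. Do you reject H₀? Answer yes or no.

SE = σ/√n = 5/√40 = 0.7906
z = (x̄−μ₀)/SE = (50.8−51)/0.7906 = -0.2530
p-value (one-sided, H₁ greater) = 0.59986
At α=0.1: p ≥ α → fail to reject H₀

reject H₀: no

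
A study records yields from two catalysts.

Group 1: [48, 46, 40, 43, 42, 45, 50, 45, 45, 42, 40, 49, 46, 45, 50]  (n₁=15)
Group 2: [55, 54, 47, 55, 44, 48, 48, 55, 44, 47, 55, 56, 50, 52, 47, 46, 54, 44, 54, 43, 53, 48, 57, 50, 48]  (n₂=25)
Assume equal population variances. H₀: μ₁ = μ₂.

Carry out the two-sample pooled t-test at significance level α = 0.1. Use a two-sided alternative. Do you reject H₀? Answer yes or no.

reject H₀: yes

x̄₁=45.067, s₁=3.262, n₁=15
x̄₂=50.160, s₂=4.384, n₂=25
s_p² = [14·3.262² + 24·4.384²]/38 = 16.0604
SE = √(s_p²·(1/15+1/25)) = 1.3089
t = (45.067−50.160)/1.3089 = -3.8914
df = 38
p-value (two-sided) = 0.00039
At α=0.1: p < α → reject H₀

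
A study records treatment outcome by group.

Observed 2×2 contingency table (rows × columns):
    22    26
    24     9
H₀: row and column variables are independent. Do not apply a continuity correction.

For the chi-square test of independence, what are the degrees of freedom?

df = (r−1)(c−1) = (2−1)·(2−1) = 1

degrees of freedom = 1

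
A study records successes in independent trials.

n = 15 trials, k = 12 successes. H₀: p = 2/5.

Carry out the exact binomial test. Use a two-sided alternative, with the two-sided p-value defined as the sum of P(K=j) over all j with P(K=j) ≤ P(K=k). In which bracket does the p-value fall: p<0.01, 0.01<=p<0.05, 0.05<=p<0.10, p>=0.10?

p-value bracket: p<0.01

Exact binomial: n=15, k=12, p₀=2/5=0.4000
P(X=j) = C(n,j)·p₀^j·(1−p₀)^(n−j); p = Σ P(X=j) over j with P(X=j) ≤ P(X=12)
p-value (two-sided) = 0.00240
→ bracket: p<0.01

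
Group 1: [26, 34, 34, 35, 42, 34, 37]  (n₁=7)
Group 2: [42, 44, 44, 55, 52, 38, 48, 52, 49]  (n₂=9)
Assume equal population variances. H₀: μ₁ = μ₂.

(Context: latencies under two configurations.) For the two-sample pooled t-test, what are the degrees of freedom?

degrees of freedom = 14

df = n₁ + n₂ − 2 = 7 + 9 − 2 = 14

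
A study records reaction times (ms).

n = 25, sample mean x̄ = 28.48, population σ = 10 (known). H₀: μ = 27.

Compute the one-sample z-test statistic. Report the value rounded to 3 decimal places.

test statistic = 0.740

SE = σ/√n = 10/√25 = 2.0000
z = (x̄−μ₀)/SE = (28.48−27)/2.0000 = 0.7400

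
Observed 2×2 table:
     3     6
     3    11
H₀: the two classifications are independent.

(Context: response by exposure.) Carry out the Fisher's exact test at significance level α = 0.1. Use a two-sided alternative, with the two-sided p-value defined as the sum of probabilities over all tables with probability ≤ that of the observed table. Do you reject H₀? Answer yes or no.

Margins: r₁=9, r₂=14, c₁=6, c₂=17, n=23
p_obs = C(9,3)·C(14,3)/C(23,6); sum pmf over tables with pmf ≤ p_obs
p-value (two-sided) = 0.64302
At α=0.1: p ≥ α → fail to reject H₀

reject H₀: no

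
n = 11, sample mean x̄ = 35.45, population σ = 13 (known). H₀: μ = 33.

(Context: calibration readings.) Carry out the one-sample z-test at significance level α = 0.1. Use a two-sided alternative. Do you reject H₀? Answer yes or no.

SE = σ/√n = 13/√11 = 3.9196
z = (x̄−μ₀)/SE = (35.45−33)/3.9196 = 0.6251
p-value (two-sided) = 0.53193
At α=0.1: p ≥ α → fail to reject H₀

reject H₀: no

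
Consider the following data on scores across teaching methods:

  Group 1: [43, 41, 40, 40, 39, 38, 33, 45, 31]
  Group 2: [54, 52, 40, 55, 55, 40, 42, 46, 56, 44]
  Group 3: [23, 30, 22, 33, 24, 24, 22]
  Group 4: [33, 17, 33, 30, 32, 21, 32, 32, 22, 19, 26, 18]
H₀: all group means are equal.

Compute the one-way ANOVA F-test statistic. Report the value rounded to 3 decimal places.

test statistic = 35.228

Group means [38.89, 48.40, 25.43, 26.25], grand mean 34.921
SSB = Σnᵢ(x̄ᵢ−x̄)² = 3491.510; SSW = ΣΣ(x−x̄ᵢ)² = 1123.253
MSB = 3491.510/3 = 1163.8367; MSW = 1123.253/34 = 33.0369
F = MSB/MSW = 35.2284
df = (3, 34)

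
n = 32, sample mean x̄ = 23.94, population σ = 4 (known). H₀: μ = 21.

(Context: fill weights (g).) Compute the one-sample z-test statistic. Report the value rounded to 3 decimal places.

test statistic = 4.158

SE = σ/√n = 4/√32 = 0.7071
z = (x̄−μ₀)/SE = (23.94−21)/0.7071 = 4.1578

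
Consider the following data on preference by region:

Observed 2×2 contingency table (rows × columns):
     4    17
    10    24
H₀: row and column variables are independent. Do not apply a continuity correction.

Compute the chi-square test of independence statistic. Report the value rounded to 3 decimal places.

test statistic = 0.735

Row totals [21, 34], col totals [14, 41], n=55
χ² = (4−5.35)²/5.35 + (17−15.65)²/15.65 + (10−8.65)²/8.65 + (24−25.35)²/25.35 = 0.7349
df = 1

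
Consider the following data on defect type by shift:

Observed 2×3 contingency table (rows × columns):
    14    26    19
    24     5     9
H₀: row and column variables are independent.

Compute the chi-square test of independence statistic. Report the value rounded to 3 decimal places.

Row totals [59, 38], col totals [38, 31, 28], n=97
χ² = (14−23.11)²/23.11 + (26−18.86)²/18.86 + (19−17.03)²/17.03 + (24−14.89)²/14.89 + (5−12.14)²/12.14 + (9−10.97)²/10.97 = 16.6634
df = 2

test statistic = 16.663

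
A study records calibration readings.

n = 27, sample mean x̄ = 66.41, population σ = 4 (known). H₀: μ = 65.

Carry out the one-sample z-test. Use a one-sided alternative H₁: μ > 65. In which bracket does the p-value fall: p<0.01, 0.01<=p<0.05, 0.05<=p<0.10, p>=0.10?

p-value bracket: 0.01<=p<0.05

SE = σ/√n = 4/√27 = 0.7698
z = (x̄−μ₀)/SE = (66.41−65)/0.7698 = 1.8316
p-value (one-sided, H₁ greater) = 0.03350
→ bracket: 0.01<=p<0.05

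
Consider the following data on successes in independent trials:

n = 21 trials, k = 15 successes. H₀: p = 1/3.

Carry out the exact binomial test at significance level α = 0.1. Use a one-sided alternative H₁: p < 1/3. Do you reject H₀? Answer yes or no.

reject H₀: no

Exact binomial: n=21, k=15, p₀=1/3=0.3333
P(X≤15) from Σ C(n,i)·p₀^i·(1−p₀)^(n−i)
p-value (one-sided, H₁ less) = 0.99993
At α=0.1: p ≥ α → fail to reject H₀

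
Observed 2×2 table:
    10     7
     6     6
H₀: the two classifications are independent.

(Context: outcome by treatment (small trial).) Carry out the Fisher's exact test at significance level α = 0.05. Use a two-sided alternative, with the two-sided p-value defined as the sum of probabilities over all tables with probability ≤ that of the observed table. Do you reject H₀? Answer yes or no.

Margins: r₁=17, r₂=12, c₁=16, c₂=13, n=29
p_obs = C(17,10)·C(12,6)/C(29,16); sum pmf over tables with pmf ≤ p_obs
p-value (two-sided) = 0.71629
At α=0.05: p ≥ α → fail to reject H₀

reject H₀: no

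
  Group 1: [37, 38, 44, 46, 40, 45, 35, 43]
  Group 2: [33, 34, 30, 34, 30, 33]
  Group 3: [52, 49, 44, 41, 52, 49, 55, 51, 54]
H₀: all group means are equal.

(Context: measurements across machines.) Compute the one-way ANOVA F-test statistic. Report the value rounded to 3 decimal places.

Group means [41.00, 32.33, 49.67], grand mean 42.130
SSB = Σnᵢ(x̄ᵢ−x̄)² = 1097.275; SSW = ΣΣ(x−x̄ᵢ)² = 301.333
MSB = 1097.275/2 = 548.6377; MSW = 301.333/20 = 15.0667
F = MSB/MSW = 36.4140
df = (2, 20)

test statistic = 36.414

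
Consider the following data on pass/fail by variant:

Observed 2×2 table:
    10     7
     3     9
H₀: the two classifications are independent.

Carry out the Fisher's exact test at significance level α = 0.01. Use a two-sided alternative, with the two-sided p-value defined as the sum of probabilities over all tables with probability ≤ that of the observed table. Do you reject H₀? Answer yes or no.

reject H₀: no

Margins: r₁=17, r₂=12, c₁=13, c₂=16, n=29
p_obs = C(17,10)·C(12,3)/C(29,13); sum pmf over tables with pmf ≤ p_obs
p-value (two-sided) = 0.12975
At α=0.01: p ≥ α → fail to reject H₀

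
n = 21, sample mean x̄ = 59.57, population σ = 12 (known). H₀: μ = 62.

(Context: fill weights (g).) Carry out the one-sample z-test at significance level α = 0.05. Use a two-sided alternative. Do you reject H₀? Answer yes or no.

reject H₀: no

SE = σ/√n = 12/√21 = 2.6186
z = (x̄−μ₀)/SE = (59.57−62)/2.6186 = -0.9280
p-value (two-sided) = 0.35342
At α=0.05: p ≥ α → fail to reject H₀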